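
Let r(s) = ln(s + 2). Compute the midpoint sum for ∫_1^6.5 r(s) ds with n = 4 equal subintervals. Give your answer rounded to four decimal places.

Δs = (6.5 − 1)/4 = 1.375.
Midpoints: 1.6875, 3.0625, 4.4375, 5.8125.
r(1.6875) ≈ 1.3049, r(3.0625) ≈ 1.6219, r(4.4375) ≈ 1.8621, r(5.8125) ≈ 2.0557.
Sum = Δs · [r(1.6875) + r(3.0625) + r(4.4375) + r(5.8125)].
Sum ≈ 9.4114.

9.4114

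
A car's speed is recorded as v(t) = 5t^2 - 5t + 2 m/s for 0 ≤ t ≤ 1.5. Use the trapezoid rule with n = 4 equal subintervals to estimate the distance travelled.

3.17578125

Δt = (1.5 − 0)/4 = 0.375.
v(0) = 2, v(0.375) = 0.828125, v(0.75) = 1.0625, v(1.125) = 2.703125, v(1.5) = 5.75.
T_4 = (Δt/2)·[v(t_0) + 2v(t_1) + 2v(t_2) + 2v(t_3) + v(t_4)].
Sum = 3.17578125.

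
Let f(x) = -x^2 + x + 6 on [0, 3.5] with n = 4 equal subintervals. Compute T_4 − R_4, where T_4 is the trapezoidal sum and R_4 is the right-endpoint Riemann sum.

3.828125

T_4 = 12.38671875.
R_4 = 8.55859375.
T_4 − R_4 = 3.828125.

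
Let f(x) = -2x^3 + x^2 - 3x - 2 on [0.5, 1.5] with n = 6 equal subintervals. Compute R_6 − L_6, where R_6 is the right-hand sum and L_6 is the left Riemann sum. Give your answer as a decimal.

-1.25

R_6 ≈ -7.064815.
L_6 ≈ -5.814815.
R_6 − L_6 = -1.25.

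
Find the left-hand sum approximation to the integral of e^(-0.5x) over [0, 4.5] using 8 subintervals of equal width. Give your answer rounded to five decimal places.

2.05259

Δx = (4.5 − 0)/8 = 0.5625.
Left endpoints: 0, 0.5625, 1.125, 1.6875, 2.25, 2.8125, 3.375, 3.9375.
f(0) ≈ 1.00000, f(0.5625) ≈ 0.75484, f(1.125) ≈ 0.56978, f(1.6875) ≈ 0.43009, f(2.25) ≈ 0.32465, f(2.8125) ≈ 0.24506, f(3.375) ≈ 0.18498, f(3.9375) ≈ 0.13963.
Sum = Δx · [f(0) + f(0.5625) + f(1.125) + ...].
Sum ≈ 2.05259.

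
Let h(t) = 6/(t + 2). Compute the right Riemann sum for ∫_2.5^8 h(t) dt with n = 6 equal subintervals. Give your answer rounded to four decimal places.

Δt = (8 − 2.5)/6 = 11/12.
Right endpoints: 41/12, 13/3, 5.25, 37/6, 85/12, 8.
h(41/12) = 72/65, h(13/3) = 18/19, h(5.25) = 24/29, h(37/6) = 36/49, h(85/12) = 72/109, h(8) = 0.6.
Sum = Δt · [h(41/12) + h(13/3) + h(5.25) + ...].
Sum ≈ 4.4714.

4.4714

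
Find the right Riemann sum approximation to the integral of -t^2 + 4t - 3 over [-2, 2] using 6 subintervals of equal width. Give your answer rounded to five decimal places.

Δt = (2 − (-2))/6 = 2/3.
Right endpoints: -4/3, -2/3, 0, 2/3, 4/3, 2.
f(-4/3) = -91/9, f(-2/3) = -55/9, f(0) = -3, f(2/3) = -7/9, f(4/3) = 5/9, f(2) = 1.
Sum = Δt · [f(-4/3) + f(-2/3) + f(0) + ...].
Sum ≈ -12.29630.

-12.29630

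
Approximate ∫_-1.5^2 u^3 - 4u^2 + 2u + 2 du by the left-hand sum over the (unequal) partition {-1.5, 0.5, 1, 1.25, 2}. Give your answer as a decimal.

Subinterval widths: 2, 0.5, 0.25, 0.75.
Left endpoints: -1.5, 0.5, 1, 1.25.
f(-1.5) = -13.375, f(0.5) = 2.125, f(1) = 1, f(1.25) = 0.203125.
Sum = Σ Δu_i · f(u_i).
Sum = -25.28515625.

-25.28515625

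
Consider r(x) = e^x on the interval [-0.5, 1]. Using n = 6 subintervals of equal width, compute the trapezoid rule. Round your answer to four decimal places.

Δx = (1 − (-0.5))/6 = 0.25.
r(-0.5) ≈ 0.6065, r(-0.25) ≈ 0.7788, r(0) ≈ 1.0000, r(0.25) ≈ 1.2840, r(0.5) ≈ 1.6487, r(0.75) ≈ 2.1170, r(1) ≈ 2.7183.
T_6 = (Δx/2)·[r(x_0) + 2r(x_1) + ... + 2r(x_{5}) + r(x_6)].
Sum ≈ 2.1227.

2.1227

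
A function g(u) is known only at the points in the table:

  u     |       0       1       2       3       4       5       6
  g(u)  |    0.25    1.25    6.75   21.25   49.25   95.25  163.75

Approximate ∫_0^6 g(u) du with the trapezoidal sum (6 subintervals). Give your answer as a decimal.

Δu = 1.
T_6 = (1/2)·[0.25 + 2·1.25 + 2·6.75 + 2·21.25 + 2·49.25 + 2·95.25 + 163.75] = 255.75.

255.75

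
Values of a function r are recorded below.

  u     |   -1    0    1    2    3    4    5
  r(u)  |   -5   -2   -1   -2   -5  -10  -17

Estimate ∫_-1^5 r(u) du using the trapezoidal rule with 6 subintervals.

Δu = 1.
T_6 = (1/2)·[(-5) + 2·(-2) + 2·(-1) + 2·(-2) + 2·(-5) + 2·(-10) + (-17)] = -31.

-31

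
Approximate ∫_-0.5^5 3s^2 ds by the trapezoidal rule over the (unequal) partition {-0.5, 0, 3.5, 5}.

Subinterval widths: 0.5, 3.5, 1.5.
f(-0.5) = 0.75, f(0) = 0, f(3.5) = 36.75, f(5) = 75.
On each subinterval the trapezoid contributes (Δs_i/2)·[f(s_{i-1}) + f(s_i)].
Sum = 148.3125.

148.3125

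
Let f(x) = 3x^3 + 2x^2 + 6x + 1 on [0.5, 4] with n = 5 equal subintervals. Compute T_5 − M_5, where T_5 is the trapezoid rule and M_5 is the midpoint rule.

T_5 = 291.64625.
M_5 = 282.1065625.
T_5 − M_5 = 9.5396875.

9.5396875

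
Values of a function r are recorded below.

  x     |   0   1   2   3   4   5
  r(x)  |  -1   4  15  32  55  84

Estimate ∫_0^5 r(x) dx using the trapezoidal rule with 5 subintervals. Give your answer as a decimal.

Δx = 1.
T_5 = (1/2)·[(-1) + 2·4 + 2·15 + 2·32 + 2·55 + 84] = 147.5.

147.5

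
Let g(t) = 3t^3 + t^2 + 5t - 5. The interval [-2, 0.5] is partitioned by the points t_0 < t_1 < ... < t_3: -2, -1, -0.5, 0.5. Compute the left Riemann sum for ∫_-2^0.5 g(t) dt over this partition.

Subinterval widths: 1, 0.5, 1.
Left endpoints: -2, -1, -0.5.
g(-2) = -35, g(-1) = -12, g(-0.5) = -7.625.
Sum = Σ Δt_i · g(t_i).
Sum = -48.625.

-48.625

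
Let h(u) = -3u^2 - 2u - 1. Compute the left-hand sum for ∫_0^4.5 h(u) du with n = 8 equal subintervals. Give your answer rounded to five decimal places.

-96.96973

Δu = (4.5 − 0)/8 = 0.5625.
Left endpoints: 0, 0.5625, 1.125, 1.6875, 2.25, 2.8125, 3.375, 3.9375.
h(0) = -1, h(0.5625) = -3.07421875, h(1.125) = -7.046875, h(1.6875) = -12.91796875, h(2.25) = -20.6875, h(2.8125) = -30.35546875, h(3.375) = -41.921875, h(3.9375) = -55.38671875.
Sum = Δu · [h(0) + h(0.5625) + h(1.125) + ...].
Sum ≈ -96.96973.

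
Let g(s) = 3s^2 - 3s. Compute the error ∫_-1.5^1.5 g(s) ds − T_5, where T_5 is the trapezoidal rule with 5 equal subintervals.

Exact integral: ∫_-1.5^1.5 g(s) ds = 6.75.
T_5 = 7.29.
Error = 6.75 − 7.29 = -0.54.

-0.54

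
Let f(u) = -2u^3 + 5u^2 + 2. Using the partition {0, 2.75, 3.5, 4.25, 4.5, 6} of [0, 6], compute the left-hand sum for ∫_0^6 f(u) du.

Subinterval widths: 2.75, 0.75, 0.75, 0.25, 1.5.
Left endpoints: 0, 2.75, 3.5, 4.25, 4.5.
f(0) = 2, f(2.75) = -1.78125, f(3.5) = -22.5, f(4.25) = -61.21875, f(4.5) = -79.
Sum = Σ Δu_i · f(u_i).
Sum = -146.515625.

-146.515625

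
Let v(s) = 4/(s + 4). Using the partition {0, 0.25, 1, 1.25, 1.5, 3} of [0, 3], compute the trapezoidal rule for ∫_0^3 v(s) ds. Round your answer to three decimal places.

Subinterval widths: 0.25, 0.75, 0.25, 0.25, 1.5.
v(0) = 1, v(0.25) = 16/17, v(1) = 0.8, v(1.25) = 16/21, v(1.5) = 8/11, v(3) = 4/7.
On each subinterval the trapezoid contributes (Δs_i/2)·[v(s_{i-1}) + v(s_i)].
Sum ≈ 2.251.

2.251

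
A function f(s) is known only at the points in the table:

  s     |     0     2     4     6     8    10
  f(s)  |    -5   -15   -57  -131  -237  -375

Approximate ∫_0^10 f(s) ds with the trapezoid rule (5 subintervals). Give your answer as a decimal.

-1260

Δs = 2.
T_5 = (2/2)·[(-5) + 2·(-15) + 2·(-57) + 2·(-131) + 2·(-237) + (-375)] = -1260.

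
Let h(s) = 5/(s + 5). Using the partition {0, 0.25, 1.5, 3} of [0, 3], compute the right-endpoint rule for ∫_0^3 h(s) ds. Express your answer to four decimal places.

2.1371

Subinterval widths: 0.25, 1.25, 1.5.
Right endpoints: 0.25, 1.5, 3.
h(0.25) = 20/21, h(1.5) = 10/13, h(3) = 0.625.
Sum = Σ Δs_i · h(s_i).
Sum ≈ 2.1371.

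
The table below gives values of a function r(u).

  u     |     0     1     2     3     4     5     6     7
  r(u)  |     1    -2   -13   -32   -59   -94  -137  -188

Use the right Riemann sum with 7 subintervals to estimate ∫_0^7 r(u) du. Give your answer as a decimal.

Δu = 1.
Sum = 1·[(-2) + (-13) + (-32) + (-59) + (-94) + (-137) + (-188)] = -525.

-525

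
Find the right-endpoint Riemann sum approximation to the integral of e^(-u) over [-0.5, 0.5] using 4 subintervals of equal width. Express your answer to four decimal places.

0.9173

Δu = (0.5 − (-0.5))/4 = 0.25.
Right endpoints: -0.25, 0, 0.25, 0.5.
f(-0.25) ≈ 1.2840, f(0) ≈ 1.0000, f(0.25) ≈ 0.7788, f(0.5) ≈ 0.6065.
Sum = Δu · [f(-0.25) + f(0) + f(0.25) + f(0.5)].
Sum ≈ 0.9173.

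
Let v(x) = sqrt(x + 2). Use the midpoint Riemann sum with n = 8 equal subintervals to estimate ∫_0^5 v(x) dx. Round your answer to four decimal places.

10.4639

Δx = (5 − 0)/8 = 0.625.
Midpoints: 0.3125, 0.9375, 1.5625, 2.1875, 2.8125, 3.4375, 4.0625, 4.6875.
v(0.3125) ≈ 1.5207, v(0.9375) ≈ 1.7139, v(1.5625) ≈ 1.8875, v(2.1875) ≈ 2.0463, v(2.8125) ≈ 2.1937, v(3.4375) ≈ 2.3318, v(4.0625) ≈ 2.4622, v(4.6875) ≈ 2.5860.
Sum = Δx · [v(0.3125) + v(0.9375) + v(1.5625) + ...].
Sum ≈ 10.4639.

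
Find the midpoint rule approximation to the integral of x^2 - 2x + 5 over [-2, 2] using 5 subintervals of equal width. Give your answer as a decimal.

Δx = (2 − (-2))/5 = 0.8.
Midpoints: -1.6, -0.8, 0, 0.8, 1.6.
f(-1.6) = 10.76, f(-0.8) = 7.24, f(0) = 5, f(0.8) = 4.04, f(1.6) = 4.36.
Sum = Δx · [f(-1.6) + f(-0.8) + f(0) + f(0.8) + f(1.6)].
Sum = 25.12.

25.12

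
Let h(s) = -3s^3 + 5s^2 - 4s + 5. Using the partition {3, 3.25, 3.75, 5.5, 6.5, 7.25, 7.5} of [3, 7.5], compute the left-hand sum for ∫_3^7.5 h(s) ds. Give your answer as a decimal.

Subinterval widths: 0.25, 0.5, 1.75, 1, 0.75, 0.25.
Left endpoints: 3, 3.25, 3.75, 5.5, 6.5, 7.25.
h(3) = -43, h(3.25) = -58.171875, h(3.75) = -97.890625, h(5.5) = -364.875, h(6.5) = -633.625, h(7.25) = -904.421875.
Sum = Σ Δs_i · h(s_i).
Sum = -1277.34375.

-1277.34375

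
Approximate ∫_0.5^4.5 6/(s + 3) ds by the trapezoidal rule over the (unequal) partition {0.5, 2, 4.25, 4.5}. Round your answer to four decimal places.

4.6702

Subinterval widths: 1.5, 2.25, 0.25.
f(0.5) = 12/7, f(2) = 1.2, f(4.25) = 24/29, f(4.5) = 0.8.
On each subinterval the trapezoid contributes (Δs_i/2)·[f(s_{i-1}) + f(s_i)].
Sum ≈ 4.6702.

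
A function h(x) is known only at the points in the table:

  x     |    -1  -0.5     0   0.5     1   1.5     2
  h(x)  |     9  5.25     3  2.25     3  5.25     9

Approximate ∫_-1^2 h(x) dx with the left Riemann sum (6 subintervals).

13.875

Δx = 0.5.
Sum = 0.5·[9 + 5.25 + 3 + 2.25 + 3 + 5.25] = 13.875.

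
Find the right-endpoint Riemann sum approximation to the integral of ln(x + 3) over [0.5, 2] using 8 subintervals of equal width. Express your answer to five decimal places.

2.19571

Δx = (2 − 0.5)/8 = 0.1875.
Right endpoints: 0.6875, 0.875, 1.0625, 1.25, 1.4375, 1.625, 1.8125, 2.
f(0.6875) ≈ 1.30495, f(0.875) ≈ 1.35455, f(1.0625) ≈ 1.40180, f(1.25) ≈ 1.44692, f(1.4375) ≈ 1.49009, f(1.625) ≈ 1.53148, f(1.8125) ≈ 1.57122, f(2) ≈ 1.60944.
Sum = Δx · [f(0.6875) + f(0.875) + f(1.0625) + ...].
Sum ≈ 2.19571.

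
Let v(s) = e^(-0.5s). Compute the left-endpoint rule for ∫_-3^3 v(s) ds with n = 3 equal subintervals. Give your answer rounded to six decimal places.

13.473882

Δs = (3 − (-3))/3 = 2.
Left endpoints: -3, -1, 1.
v(-3) ≈ 4.481689, v(-1) ≈ 1.648721, v(1) ≈ 0.606531.
Sum = Δs · [v(-3) + v(-1) + v(1)].
Sum ≈ 13.473882.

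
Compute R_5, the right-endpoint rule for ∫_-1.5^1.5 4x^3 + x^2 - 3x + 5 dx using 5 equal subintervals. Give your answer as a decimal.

Δx = (1.5 − (-1.5))/5 = 0.6.
Right endpoints: -0.9, -0.3, 0.3, 0.9, 1.5.
f(-0.9) = 5.594, f(-0.3) = 5.882, f(0.3) = 4.298, f(0.9) = 6.026, f(1.5) = 16.25.
Sum = Δx · [f(-0.9) + f(-0.3) + f(0.3) + f(0.9) + f(1.5)].
Sum = 22.83.

22.83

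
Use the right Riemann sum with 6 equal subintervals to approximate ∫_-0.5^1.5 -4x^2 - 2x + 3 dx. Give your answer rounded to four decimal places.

Δx = (1.5 − (-0.5))/6 = 1/3.
Right endpoints: -1/6, 1/6, 0.5, 5/6, 7/6, 1.5.
f(-1/6) = 29/9, f(1/6) = 23/9, f(0.5) = 1, f(5/6) = -13/9, f(7/6) = -43/9, f(1.5) = -9.
Sum = Δx · [f(-1/6) + f(1/6) + f(0.5) + ...].
Sum ≈ -2.8148.

-2.8148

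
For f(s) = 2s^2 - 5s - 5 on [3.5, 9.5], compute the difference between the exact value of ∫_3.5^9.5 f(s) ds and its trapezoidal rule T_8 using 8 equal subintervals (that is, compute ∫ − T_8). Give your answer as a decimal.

Exact integral: ∫_3.5^9.5 f(s) ds = 318.
T_8 = 319.125.
Error = 318 − 319.125 = -1.125.

-1.125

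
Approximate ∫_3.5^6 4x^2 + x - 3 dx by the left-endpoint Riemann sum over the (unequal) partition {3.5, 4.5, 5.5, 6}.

193.75

Subinterval widths: 1, 1, 0.5.
Left endpoints: 3.5, 4.5, 5.5.
f(3.5) = 49.5, f(4.5) = 82.5, f(5.5) = 123.5.
Sum = Σ Δx_i · f(x_i).
Sum = 193.75.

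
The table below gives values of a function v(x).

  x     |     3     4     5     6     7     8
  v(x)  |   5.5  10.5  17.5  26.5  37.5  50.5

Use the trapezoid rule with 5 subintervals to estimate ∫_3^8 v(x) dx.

120

Δx = 1.
T_5 = (1/2)·[5.5 + 2·10.5 + 2·17.5 + 2·26.5 + 2·37.5 + 50.5] = 120.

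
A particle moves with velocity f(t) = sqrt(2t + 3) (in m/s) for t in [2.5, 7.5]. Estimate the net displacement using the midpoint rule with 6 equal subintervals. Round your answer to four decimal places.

17.9168

Δt = (7.5 − 2.5)/6 = 5/6.
Midpoints: 35/12, 3.75, 55/12, 65/12, 6.25, 85/12.
f(35/12) ≈ 2.9721, f(3.75) ≈ 3.2404, f(55/12) ≈ 3.4881, f(65/12) ≈ 3.7193, f(6.25) ≈ 3.9370, f(85/12) ≈ 4.1433.
Sum = Δt · [f(35/12) + f(3.75) + f(55/12) + ...].
Sum ≈ 17.9168.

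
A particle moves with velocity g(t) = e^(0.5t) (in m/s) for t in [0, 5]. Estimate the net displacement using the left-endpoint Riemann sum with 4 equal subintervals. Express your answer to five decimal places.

Δt = (5 − 0)/4 = 1.25.
Left endpoints: 0, 1.25, 2.5, 3.75.
g(0) ≈ 1.00000, g(1.25) ≈ 1.86825, g(2.5) ≈ 3.49034, g(3.75) ≈ 6.52082.
Sum = Δt · [g(0) + g(1.25) + g(2.5) + g(3.75)].
Sum ≈ 16.09926.

16.09926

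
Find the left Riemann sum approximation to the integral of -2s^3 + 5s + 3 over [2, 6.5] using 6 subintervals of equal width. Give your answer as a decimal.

Δs = (6.5 − 2)/6 = 0.75.
Left endpoints: 2, 2.75, 3.5, 4.25, 5, 5.75.
f(2) = -3, f(2.75) = -24.84375, f(3.5) = -65.25, f(4.25) = -129.28125, f(5) = -222, f(5.75) = -348.46875.
Sum = Δs · [f(2) + f(2.75) + f(3.5) + ...].
Sum = -594.6328125.

-594.6328125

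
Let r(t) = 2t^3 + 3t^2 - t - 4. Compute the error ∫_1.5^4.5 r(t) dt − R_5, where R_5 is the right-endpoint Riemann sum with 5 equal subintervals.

-71.73

Exact integral: ∫_1.5^4.5 r(t) dt = 269.25.
R_5 = 340.98.
Error = 269.25 − 340.98 = -71.73.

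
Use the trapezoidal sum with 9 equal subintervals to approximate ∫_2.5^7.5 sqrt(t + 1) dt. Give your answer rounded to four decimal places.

Δt = (7.5 − 2.5)/9 = 5/9.
f(2.5) ≈ 1.8708, f(55/18) ≈ 2.0138, f(65/18) ≈ 2.1473, f(25/6) ≈ 2.2730, f(85/18) ≈ 2.3921, f(95/18) ≈ 2.5055, f(35/6) ≈ 2.6141, f(115/18) ≈ 2.7183, f(125/18) ≈ 2.8186, f(7.5) ≈ 2.9155.
T_9 = (Δt/2)·[f(t_0) + 2f(t_1) + ... + 2f(t_{8}) + f(t_9)].
Sum ≈ 12.1533.

12.1533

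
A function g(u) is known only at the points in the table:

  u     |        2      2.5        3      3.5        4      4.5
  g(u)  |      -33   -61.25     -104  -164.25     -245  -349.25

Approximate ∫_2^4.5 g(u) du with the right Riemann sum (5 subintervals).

Δu = 0.5.
Sum = 0.5·[(-61.25) + (-104) + (-164.25) + (-245) + (-349.25)] = -461.875.

-461.875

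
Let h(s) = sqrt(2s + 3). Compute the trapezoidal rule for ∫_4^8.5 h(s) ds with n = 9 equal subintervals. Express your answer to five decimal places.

17.65166

Δs = (8.5 − 4)/9 = 0.5.
h(4) ≈ 3.31662, h(4.5) ≈ 3.46410, h(5) ≈ 3.60555, h(5.5) ≈ 3.74166, h(6) ≈ 3.87298, h(6.5) ≈ 4.00000, h(7) ≈ 4.12311, h(7.5) ≈ 4.24264, h(8) ≈ 4.35890, h(8.5) ≈ 4.47214.
T_9 = (Δs/2)·[h(s_0) + 2h(s_1) + ... + 2h(s_{8}) + h(s_9)].
Sum ≈ 17.65166.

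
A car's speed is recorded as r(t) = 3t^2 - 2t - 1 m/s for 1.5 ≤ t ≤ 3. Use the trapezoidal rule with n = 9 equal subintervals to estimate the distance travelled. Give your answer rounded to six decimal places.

Δt = (3 − 1.5)/9 = 1/6.
r(1.5) = 2.75, r(5/3) = 4, r(11/6) = 65/12, r(2) = 7, r(13/6) = 8.75, r(7/3) = 32/3, r(2.5) = 12.75, r(8/3) = 15, r(17/6) = 209/12, r(3) = 20.
T_9 = (Δt/2)·[r(t_0) + 2r(t_1) + ... + 2r(t_{8}) + r(t_9)].
Sum ≈ 15.395833.

15.395833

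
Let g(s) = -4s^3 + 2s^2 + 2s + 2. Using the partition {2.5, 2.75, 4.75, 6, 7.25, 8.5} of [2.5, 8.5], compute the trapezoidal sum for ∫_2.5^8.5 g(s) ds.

Subinterval widths: 0.25, 2, 1.25, 1.25, 1.25.
g(2.5) = -43, g(2.75) = -60.5625, g(4.75) = -372.0625, g(6) = -778, g(7.25) = -1402.6875, g(8.5) = -2293.
On each subinterval the trapezoid contributes (Δs_i/2)·[g(s_{i-1}) + g(s_i)].
Sum = -4837.09375.

-4837.09375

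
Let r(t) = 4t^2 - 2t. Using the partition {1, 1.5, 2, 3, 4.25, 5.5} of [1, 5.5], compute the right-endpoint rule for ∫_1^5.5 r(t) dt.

Subinterval widths: 0.5, 0.5, 1, 1.25, 1.25.
Right endpoints: 1.5, 2, 3, 4.25, 5.5.
r(1.5) = 6, r(2) = 12, r(3) = 30, r(4.25) = 63.75, r(5.5) = 110.
Sum = Σ Δt_i · r(t_i).
Sum = 256.1875.

256.1875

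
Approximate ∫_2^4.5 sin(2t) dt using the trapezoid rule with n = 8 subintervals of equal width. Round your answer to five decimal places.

0.12452

Δt = (4.5 − 2)/8 = 0.3125.
f(2) ≈ -0.75680, f(2.3125) ≈ -0.99618, f(2.625) ≈ -0.85893, f(2.9375) ≈ -0.39694, f(3.25) ≈ 0.21512, f(3.5625) ≈ 0.74585, f(3.875) ≈ 0.99460, f(4.1875) ≈ 0.86731, f(4.5) ≈ 0.41212.
T_8 = (Δt/2)·[f(t_0) + 2f(t_1) + ... + 2f(t_{7}) + f(t_8)].
Sum ≈ 0.12452.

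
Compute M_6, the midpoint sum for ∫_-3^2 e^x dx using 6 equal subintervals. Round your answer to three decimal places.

7.131

Δx = (2 − (-3))/6 = 5/6.
Midpoints: -31/12, -1.75, -11/12, -1/12, 0.75, 19/12.
f(-31/12) ≈ 0.076, f(-1.75) ≈ 0.174, f(-11/12) ≈ 0.400, f(-1/12) ≈ 0.920, f(0.75) ≈ 2.117, f(19/12) ≈ 4.871.
Sum = Δx · [f(-31/12) + f(-1.75) + f(-11/12) + ...].
Sum ≈ 7.131.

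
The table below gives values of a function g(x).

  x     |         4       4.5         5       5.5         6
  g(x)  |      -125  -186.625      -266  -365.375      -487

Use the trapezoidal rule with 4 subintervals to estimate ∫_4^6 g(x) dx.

Δx = 0.5.
T_4 = (0.5/2)·[(-125) + 2·(-186.625) + 2·(-266) + 2·(-365.375) + (-487)] = -562.

-562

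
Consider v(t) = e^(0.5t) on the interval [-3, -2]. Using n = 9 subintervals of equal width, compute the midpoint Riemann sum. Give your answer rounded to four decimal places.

Δt = (-2 − (-3))/9 = 1/9.
Midpoints: -53/18, -17/6, -49/18, -47/18, -2.5, -43/18, -41/18, -13/6, -37/18.
v(-53/18) ≈ 0.2294, v(-17/6) ≈ 0.2425, v(-49/18) ≈ 0.2564, v(-47/18) ≈ 0.2710, v(-2.5) ≈ 0.2865, v(-43/18) ≈ 0.3029, v(-41/18) ≈ 0.3202, v(-13/6) ≈ 0.3385, v(-37/18) ≈ 0.3578.
Sum = Δt · [v(-53/18) + v(-17/6) + v(-49/18) + ...].
Sum ≈ 0.2895.

0.2895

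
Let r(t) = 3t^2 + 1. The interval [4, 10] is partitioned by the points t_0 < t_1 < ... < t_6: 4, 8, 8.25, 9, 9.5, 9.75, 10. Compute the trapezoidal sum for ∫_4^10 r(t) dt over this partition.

Subinterval widths: 4, 0.25, 0.75, 0.5, 0.25, 0.25.
r(4) = 49, r(8) = 193, r(8.25) = 205.1875, r(9) = 244, r(9.5) = 271.75, r(9.75) = 286.1875, r(10) = 301.
On each subinterval the trapezoid contributes (Δt_i/2)·[r(t_{i-1}) + r(t_i)].
Sum = 974.296875.

974.296875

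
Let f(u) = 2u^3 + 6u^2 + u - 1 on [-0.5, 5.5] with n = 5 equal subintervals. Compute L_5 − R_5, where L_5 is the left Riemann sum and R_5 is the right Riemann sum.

-622.8

L_5 = 518.34.
R_5 = 1141.14.
L_5 − R_5 = -622.8.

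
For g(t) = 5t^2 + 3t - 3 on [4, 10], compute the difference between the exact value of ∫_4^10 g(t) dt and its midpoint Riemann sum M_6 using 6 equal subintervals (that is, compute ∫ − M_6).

2.5

Exact integral: ∫_4^10 g(t) dt = 1668.
M_6 = 1665.5.
Error = 1668 − 1665.5 = 2.5.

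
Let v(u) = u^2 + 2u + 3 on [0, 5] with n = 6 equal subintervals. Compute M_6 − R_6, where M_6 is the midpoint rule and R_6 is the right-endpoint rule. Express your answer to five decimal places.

-15.45139

M_6 ≈ 81.3773148.
R_6 ≈ 96.8287037.
M_6 − R_6 ≈ -15.45139.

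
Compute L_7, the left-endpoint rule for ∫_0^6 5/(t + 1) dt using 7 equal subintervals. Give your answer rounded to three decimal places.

11.849

Δt = (6 − 0)/7 = 6/7.
Left endpoints: 0, 6/7, 12/7, 18/7, 24/7, 30/7, 36/7.
f(0) = 5, f(6/7) = 35/13, f(12/7) = 35/19, f(18/7) = 1.4, f(24/7) = 35/31, f(30/7) = 35/37, f(36/7) = 35/43.
Sum = Δt · [f(0) + f(6/7) + f(12/7) + ...].
Sum ≈ 11.849.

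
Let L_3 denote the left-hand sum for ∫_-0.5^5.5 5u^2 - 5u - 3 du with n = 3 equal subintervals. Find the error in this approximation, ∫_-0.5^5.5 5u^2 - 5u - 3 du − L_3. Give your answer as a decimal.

Exact integral: ∫_-0.5^5.5 f(u) du = 184.5.
L_3 = 84.5.
Error = 184.5 − 84.5 = 100.

100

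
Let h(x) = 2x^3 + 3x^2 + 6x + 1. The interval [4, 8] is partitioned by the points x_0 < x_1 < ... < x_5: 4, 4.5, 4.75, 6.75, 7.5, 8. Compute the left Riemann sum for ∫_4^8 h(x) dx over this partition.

1915.5234375

Subinterval widths: 0.5, 0.25, 2, 0.75, 0.5.
Left endpoints: 4, 4.5, 4.75, 6.75, 7.5.
h(4) = 201, h(4.5) = 271, h(4.75) = 311.53125, h(6.75) = 793.28125, h(7.5) = 1058.5.
Sum = Σ Δx_i · h(x_i).
Sum = 1915.5234375.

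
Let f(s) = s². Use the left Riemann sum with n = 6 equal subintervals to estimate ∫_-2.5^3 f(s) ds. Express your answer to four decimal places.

13.7182

Δs = (3 − (-2.5))/6 = 11/12.
Left endpoints: -2.5, -19/12, -2/3, 0.25, 7/6, 25/12.
f(-2.5) = 6.25, f(-19/12) = 361/144, f(-2/3) = 4/9, f(0.25) = 0.0625, f(7/6) = 49/36, f(25/12) = 625/144.
Sum = Δs · [f(-2.5) + f(-19/12) + f(-2/3) + ...].
Sum ≈ 13.7182.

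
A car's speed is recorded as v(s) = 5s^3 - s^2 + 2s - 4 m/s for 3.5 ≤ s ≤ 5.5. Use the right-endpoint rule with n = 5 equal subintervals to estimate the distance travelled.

1049.33

Δs = (5.5 − 3.5)/5 = 0.4.
Right endpoints: 3.9, 4.3, 4.7, 5.1, 5.5.
v(3.9) = 285.185, v(4.3) = 383.645, v(4.7) = 502.425, v(5.1) = 643.445, v(5.5) = 808.625.
Sum = Δs · [v(3.9) + v(4.3) + v(4.7) + v(5.1) + v(5.5)].
Sum = 1049.33.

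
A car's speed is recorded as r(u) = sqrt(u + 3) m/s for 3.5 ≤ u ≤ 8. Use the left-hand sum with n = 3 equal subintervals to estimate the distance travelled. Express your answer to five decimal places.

Δu = (8 − 3.5)/3 = 1.5.
Left endpoints: 3.5, 5, 6.5.
r(3.5) ≈ 2.54951, r(5) ≈ 2.82843, r(6.5) ≈ 3.08221.
Sum = Δu · [r(3.5) + r(5) + r(6.5)].
Sum ≈ 12.69022.

12.69022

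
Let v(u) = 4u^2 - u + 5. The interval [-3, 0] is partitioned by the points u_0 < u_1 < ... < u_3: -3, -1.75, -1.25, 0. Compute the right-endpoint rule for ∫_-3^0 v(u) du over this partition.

36.25

Subinterval widths: 1.25, 0.5, 1.25.
Right endpoints: -1.75, -1.25, 0.
v(-1.75) = 19, v(-1.25) = 12.5, v(0) = 5.
Sum = Σ Δu_i · v(u_i).
Sum = 36.25.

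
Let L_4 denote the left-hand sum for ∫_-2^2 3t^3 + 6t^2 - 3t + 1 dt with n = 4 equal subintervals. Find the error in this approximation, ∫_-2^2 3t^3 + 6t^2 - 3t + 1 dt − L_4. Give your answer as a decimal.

14

Exact integral: ∫_-2^2 f(t) dt = 36.
L_4 = 22.
Error = 36 − 22 = 14.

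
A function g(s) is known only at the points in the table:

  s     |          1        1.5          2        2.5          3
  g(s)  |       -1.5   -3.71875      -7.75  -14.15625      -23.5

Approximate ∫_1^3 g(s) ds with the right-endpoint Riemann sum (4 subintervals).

Δs = 0.5.
Sum = 0.5·[(-3.71875) + (-7.75) + (-14.15625) + (-23.5)] = -24.5625.

-24.5625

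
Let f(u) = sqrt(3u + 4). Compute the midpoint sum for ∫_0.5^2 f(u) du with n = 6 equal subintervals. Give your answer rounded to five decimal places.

4.16135

Δu = (2 − 0.5)/6 = 0.25.
Midpoints: 0.625, 0.875, 1.125, 1.375, 1.625, 1.875.
f(0.625) ≈ 2.42384, f(0.875) ≈ 2.57391, f(1.125) ≈ 2.71570, f(1.375) ≈ 2.85044, f(1.625) ≈ 2.97909, f(1.875) ≈ 3.10242.
Sum = Δu · [f(0.625) + f(0.875) + f(1.125) + ...].
Sum ≈ 4.16135.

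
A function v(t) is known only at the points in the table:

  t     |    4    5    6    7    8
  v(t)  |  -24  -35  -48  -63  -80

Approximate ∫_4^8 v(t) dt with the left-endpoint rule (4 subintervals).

-170

Δt = 1.
Sum = 1·[(-24) + (-35) + (-48) + (-63)] = -170.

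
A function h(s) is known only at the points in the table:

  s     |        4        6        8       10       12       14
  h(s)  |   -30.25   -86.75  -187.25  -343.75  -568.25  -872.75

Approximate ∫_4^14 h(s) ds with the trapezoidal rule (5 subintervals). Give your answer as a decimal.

Δs = 2.
T_5 = (2/2)·[(-30.25) + 2·(-86.75) + 2·(-187.25) + 2·(-343.75) + 2·(-568.25) + (-872.75)] = -3275.

-3275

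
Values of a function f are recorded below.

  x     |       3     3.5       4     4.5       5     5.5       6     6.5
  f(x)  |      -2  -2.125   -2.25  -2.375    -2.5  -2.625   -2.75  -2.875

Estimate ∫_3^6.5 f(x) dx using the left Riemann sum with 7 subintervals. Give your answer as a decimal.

-8.3125

Δx = 0.5.
Sum = 0.5·[(-2) + (-2.125) + (-2.25) + (-2.375) + (-2.5) + (-2.625) + (-2.75)] = -8.3125.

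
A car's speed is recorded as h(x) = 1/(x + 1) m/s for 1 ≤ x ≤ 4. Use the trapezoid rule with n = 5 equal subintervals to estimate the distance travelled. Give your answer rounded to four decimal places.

0.9225

Δx = (4 − 1)/5 = 0.6.
h(1) = 0.5, h(1.6) = 5/13, h(2.2) = 0.3125, h(2.8) = 5/19, h(3.4) = 5/22, h(4) = 0.2.
T_5 = (Δx/2)·[h(x_0) + 2h(x_1) + ... + 2h(x_{4}) + h(x_5)].
Sum ≈ 0.9225.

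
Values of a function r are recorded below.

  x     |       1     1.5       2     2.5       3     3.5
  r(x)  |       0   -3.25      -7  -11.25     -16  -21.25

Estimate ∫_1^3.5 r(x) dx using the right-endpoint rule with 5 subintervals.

Δx = 0.5.
Sum = 0.5·[(-3.25) + (-7) + (-11.25) + (-16) + (-21.25)] = -29.375.

-29.375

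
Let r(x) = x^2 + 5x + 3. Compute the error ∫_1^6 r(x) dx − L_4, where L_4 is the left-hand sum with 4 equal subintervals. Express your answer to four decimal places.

Exact integral: ∫_1^6 r(x) dx ≈ 174.166667.
L_4 = 137.96875.
Error ≈ 174.166667 − 137.96875 ≈ 36.1979.

36.1979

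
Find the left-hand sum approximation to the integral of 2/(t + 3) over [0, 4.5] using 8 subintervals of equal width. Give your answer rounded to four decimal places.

Δt = (4.5 − 0)/8 = 0.5625.
Left endpoints: 0, 0.5625, 1.125, 1.6875, 2.25, 2.8125, 3.375, 3.9375.
f(0) = 2/3, f(0.5625) = 32/57, f(1.125) = 16/33, f(1.6875) = 32/75, f(2.25) = 8/21, f(2.8125) = 32/93, f(3.375) = 16/51, f(3.9375) = 32/111.
Sum = Δt · [f(0) + f(0.5625) + f(1.125) + ...].
Sum ≈ 1.9500.

1.9500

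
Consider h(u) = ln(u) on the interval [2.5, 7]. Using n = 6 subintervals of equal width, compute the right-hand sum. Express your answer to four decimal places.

Δu = (7 − 2.5)/6 = 0.75.
Right endpoints: 3.25, 4, 4.75, 5.5, 6.25, 7.
h(3.25) ≈ 1.1787, h(4) ≈ 1.3863, h(4.75) ≈ 1.5581, h(5.5) ≈ 1.7047, h(6.25) ≈ 1.8326, h(7) ≈ 1.9459.
Sum = Δu · [h(3.25) + h(4) + h(4.75) + ...].
Sum ≈ 7.2048.

7.2048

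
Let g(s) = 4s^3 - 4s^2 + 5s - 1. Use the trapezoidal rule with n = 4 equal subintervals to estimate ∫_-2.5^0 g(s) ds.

Δs = (0 − (-2.5))/4 = 0.625.
g(-2.5) = -101, g(-1.875) = -50.8046875, g(-1.25) = -21.3125, g(-0.625) = -6.6640625, g(0) = -1.
T_4 = (Δs/2)·[g(s_0) + 2g(s_1) + 2g(s_2) + 2g(s_3) + g(s_4)].
Sum = -81.11328125.

-81.11328125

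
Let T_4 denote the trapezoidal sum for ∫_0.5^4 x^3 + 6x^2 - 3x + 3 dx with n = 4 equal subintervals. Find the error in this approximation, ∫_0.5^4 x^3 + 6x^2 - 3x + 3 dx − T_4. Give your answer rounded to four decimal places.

-5.6943

Exact integral: ∫_0.5^4 f(x) dx = 178.609375.
T_4 ≈ 184.303711.
Error ≈ 178.609375 − 184.303711 ≈ -5.6943.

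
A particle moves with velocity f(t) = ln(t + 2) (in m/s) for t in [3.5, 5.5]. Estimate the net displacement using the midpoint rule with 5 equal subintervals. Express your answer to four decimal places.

Δt = (5.5 − 3.5)/5 = 0.4.
Midpoints: 3.7, 4.1, 4.5, 4.9, 5.3.
f(3.7) ≈ 1.7405, f(4.1) ≈ 1.8083, f(4.5) ≈ 1.8718, f(4.9) ≈ 1.9315, f(5.3) ≈ 1.9879.
Sum = Δt · [f(3.7) + f(4.1) + f(4.5) + f(4.9) + f(5.3)].
Sum ≈ 3.7360.

3.7360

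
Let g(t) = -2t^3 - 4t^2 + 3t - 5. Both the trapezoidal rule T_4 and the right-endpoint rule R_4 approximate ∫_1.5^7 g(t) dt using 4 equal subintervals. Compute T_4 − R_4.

584.203125

T_4 ≈ -1659.302734.
R_4 ≈ -2243.505859.
T_4 − R_4 = 584.203125.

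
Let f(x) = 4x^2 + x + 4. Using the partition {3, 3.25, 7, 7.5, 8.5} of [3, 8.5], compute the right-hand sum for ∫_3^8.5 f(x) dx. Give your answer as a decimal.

1208.375

Subinterval widths: 0.25, 3.75, 0.5, 1.
Right endpoints: 3.25, 7, 7.5, 8.5.
f(3.25) = 49.5, f(7) = 207, f(7.5) = 236.5, f(8.5) = 301.5.
Sum = Σ Δx_i · f(x_i).
Sum = 1208.375.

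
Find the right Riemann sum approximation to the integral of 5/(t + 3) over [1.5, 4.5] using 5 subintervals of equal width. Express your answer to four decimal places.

2.4255

Δt = (4.5 − 1.5)/5 = 0.6.
Right endpoints: 2.1, 2.7, 3.3, 3.9, 4.5.
f(2.1) = 50/51, f(2.7) = 50/57, f(3.3) = 50/63, f(3.9) = 50/69, f(4.5) = 2/3.
Sum = Δt · [f(2.1) + f(2.7) + f(3.3) + f(3.9) + f(4.5)].
Sum ≈ 2.4255.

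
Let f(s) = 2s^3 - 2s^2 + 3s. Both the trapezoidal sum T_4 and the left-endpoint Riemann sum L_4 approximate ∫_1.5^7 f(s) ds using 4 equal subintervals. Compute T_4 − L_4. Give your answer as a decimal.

414.046875

T_4 ≈ 1082.40430.
L_4 ≈ 668.35742.
T_4 − L_4 = 414.046875.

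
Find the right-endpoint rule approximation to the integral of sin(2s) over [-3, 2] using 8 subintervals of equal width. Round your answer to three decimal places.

Δs = (2 − (-3))/8 = 0.625.
Right endpoints: -2.375, -1.75, -1.125, -0.5, 0.125, 0.75, 1.375, 2.
f(-2.375) ≈ 0.999, f(-1.75) ≈ 0.351, f(-1.125) ≈ -0.778, f(-0.5) ≈ -0.841, f(0.125) ≈ 0.247, f(0.75) ≈ 0.997, f(1.375) ≈ 0.382, f(2) ≈ -0.757.
Sum = Δs · [f(-2.375) + f(-1.75) + f(-1.125) + ...].
Sum ≈ 0.375.

0.375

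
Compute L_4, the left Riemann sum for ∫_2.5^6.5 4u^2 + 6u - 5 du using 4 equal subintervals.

Δu = (6.5 − 2.5)/4 = 1.
Left endpoints: 2.5, 3.5, 4.5, 5.5.
f(2.5) = 35, f(3.5) = 65, f(4.5) = 103, f(5.5) = 149.
Sum = Δu · [f(2.5) + f(3.5) + f(4.5) + f(5.5)].
Sum = 352.

352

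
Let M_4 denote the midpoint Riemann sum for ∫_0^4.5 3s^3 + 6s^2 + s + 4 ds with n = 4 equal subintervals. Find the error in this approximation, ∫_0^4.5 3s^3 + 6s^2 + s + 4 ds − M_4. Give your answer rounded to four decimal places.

12.4585

Exact integral: ∫_0^4.5 f(s) ds = 517.921875.
M_4 ≈ 505.463379.
Error ≈ 517.921875 − 505.463379 ≈ 12.4585.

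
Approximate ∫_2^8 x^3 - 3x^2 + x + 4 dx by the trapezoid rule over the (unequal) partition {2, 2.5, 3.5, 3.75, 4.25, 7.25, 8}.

Subinterval widths: 0.5, 1, 0.25, 0.5, 3, 0.75.
f(2) = 2, f(2.5) = 3.375, f(3.5) = 13.625, f(3.75) = 18.296875, f(4.25) = 30.828125, f(7.25) = 234.640625, f(8) = 332.
On each subinterval the trapezoid contributes (Δx_i/2)·[f(x_{i-1}) + f(x_i)].
Sum = 636.80859375.

636.80859375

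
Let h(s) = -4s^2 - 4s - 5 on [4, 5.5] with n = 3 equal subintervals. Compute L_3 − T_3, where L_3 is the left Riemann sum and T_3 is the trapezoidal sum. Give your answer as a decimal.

15.75

L_3 = -157.
T_3 = -172.75.
L_3 − T_3 = 15.75.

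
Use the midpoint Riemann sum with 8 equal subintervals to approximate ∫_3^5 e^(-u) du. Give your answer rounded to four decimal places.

0.0429

Δu = (5 − 3)/8 = 0.25.
Midpoints: 3.125, 3.375, 3.625, 3.875, 4.125, 4.375, 4.625, 4.875.
f(3.125) ≈ 0.0439, f(3.375) ≈ 0.0342, f(3.625) ≈ 0.0266, f(3.875) ≈ 0.0208, f(4.125) ≈ 0.0162, f(4.375) ≈ 0.0126, f(4.625) ≈ 0.0098, f(4.875) ≈ 0.0076.
Sum = Δu · [f(3.125) + f(3.375) + f(3.625) + ...].
Sum ≈ 0.0429.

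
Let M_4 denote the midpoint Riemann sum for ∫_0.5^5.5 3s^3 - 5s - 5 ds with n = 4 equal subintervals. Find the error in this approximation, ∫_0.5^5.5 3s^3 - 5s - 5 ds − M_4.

17.578125

Exact integral: ∫_0.5^5.5 f(s) ds = 586.25.
M_4 = 568.671875.
Error = 586.25 − 568.671875 = 17.578125.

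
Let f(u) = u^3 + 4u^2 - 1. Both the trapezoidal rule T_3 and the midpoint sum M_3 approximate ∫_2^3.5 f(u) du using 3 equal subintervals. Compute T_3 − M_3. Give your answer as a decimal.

T_3 = 79.28125.
M_3 = 78.1328125.
T_3 − M_3 = 1.1484375.

1.1484375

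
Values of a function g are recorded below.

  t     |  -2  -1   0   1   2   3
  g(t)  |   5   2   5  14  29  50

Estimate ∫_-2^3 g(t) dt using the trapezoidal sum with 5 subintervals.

Δt = 1.
T_5 = (1/2)·[5 + 2·2 + 2·5 + 2·14 + 2·29 + 50] = 77.5.

77.5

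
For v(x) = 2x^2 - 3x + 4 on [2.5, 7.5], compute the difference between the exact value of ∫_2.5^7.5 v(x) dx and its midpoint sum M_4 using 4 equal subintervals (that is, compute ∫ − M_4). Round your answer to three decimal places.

Exact integral: ∫_2.5^7.5 v(x) dx ≈ 215.83333.
M_4 = 214.53125.
Error ≈ 215.83333 − 214.53125 ≈ 1.302.

1.302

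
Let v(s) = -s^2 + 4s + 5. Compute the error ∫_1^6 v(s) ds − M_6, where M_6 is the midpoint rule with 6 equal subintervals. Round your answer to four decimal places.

Exact integral: ∫_1^6 v(s) ds ≈ 23.333333.
M_6 ≈ 23.622685.
Error ≈ 23.333333 − 23.622685 ≈ -0.2894.

-0.2894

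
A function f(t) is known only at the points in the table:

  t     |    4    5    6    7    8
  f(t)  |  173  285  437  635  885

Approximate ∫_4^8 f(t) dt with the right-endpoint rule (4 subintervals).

Δt = 1.
Sum = 1·[285 + 437 + 635 + 885] = 2242.

2242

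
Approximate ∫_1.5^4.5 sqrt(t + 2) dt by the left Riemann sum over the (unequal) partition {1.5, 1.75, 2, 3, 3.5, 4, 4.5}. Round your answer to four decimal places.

Subinterval widths: 0.25, 0.25, 1, 0.5, 0.5, 0.5.
Left endpoints: 1.5, 1.75, 2, 3, 3.5, 4.
f(1.5) ≈ 1.8708, f(1.75) ≈ 1.9365, f(2) ≈ 2.0000, f(3) ≈ 2.2361, f(3.5) ≈ 2.3452, f(4) ≈ 2.4495.
Sum = Σ Δt_i · f(t_i).
Sum ≈ 6.4672.

6.4672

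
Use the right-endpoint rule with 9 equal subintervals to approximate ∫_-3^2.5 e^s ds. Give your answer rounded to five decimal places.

16.21518

Δs = (2.5 − (-3))/9 = 11/18.
Right endpoints: -43/18, -16/9, -7/6, -5/9, 1/18, 2/3, 23/18, 17/9, 2.5.
f(-43/18) ≈ 0.09173, f(-16/9) ≈ 0.16901, f(-7/6) ≈ 0.31140, f(-5/9) ≈ 0.57375, f(1/18) ≈ 1.05713, f(2/3) ≈ 1.94773, f(23/18) ≈ 3.58866, f(17/9) ≈ 6.61202, f(2.5) ≈ 12.18249.
Sum = Δs · [f(-43/18) + f(-16/9) + f(-7/6) + ...].
Sum ≈ 16.21518.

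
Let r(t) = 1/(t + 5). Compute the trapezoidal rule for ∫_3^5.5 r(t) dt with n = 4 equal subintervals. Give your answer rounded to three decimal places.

0.272

Δt = (5.5 − 3)/4 = 0.625.
r(3) = 0.125, r(3.625) = 8/69, r(4.25) = 4/37, r(4.875) = 8/79, r(5.5) = 2/21.
T_4 = (Δt/2)·[r(t_0) + 2r(t_1) + 2r(t_2) + 2r(t_3) + r(t_4)].
Sum ≈ 0.272.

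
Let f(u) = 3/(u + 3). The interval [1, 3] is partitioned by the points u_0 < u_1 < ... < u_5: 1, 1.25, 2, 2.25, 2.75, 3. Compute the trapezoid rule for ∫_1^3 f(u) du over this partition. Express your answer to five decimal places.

Subinterval widths: 0.25, 0.75, 0.25, 0.5, 0.25.
f(1) = 0.75, f(1.25) = 12/17, f(2) = 0.6, f(2.25) = 4/7, f(2.75) = 12/23, f(3) = 0.5.
On each subinterval the trapezoid contributes (Δu_i/2)·[f(u_{i-1}) + f(u_i)].
Sum ≈ 1.21913.

1.21913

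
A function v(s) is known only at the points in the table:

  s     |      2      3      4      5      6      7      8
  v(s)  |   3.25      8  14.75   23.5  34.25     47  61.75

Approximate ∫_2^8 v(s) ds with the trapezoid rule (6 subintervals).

Δs = 1.
T_6 = (1/2)·[3.25 + 2·8 + 2·14.75 + 2·23.5 + 2·34.25 + 2·47 + 61.75] = 160.

160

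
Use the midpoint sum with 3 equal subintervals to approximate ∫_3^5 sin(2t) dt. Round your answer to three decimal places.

Δt = (5 − 3)/3 = 2/3.
Midpoints: 10/3, 4, 14/3.
f(10/3) ≈ 0.374, f(4) ≈ 0.989, f(14/3) ≈ 0.091.
Sum = Δt · [f(10/3) + f(4) + f(14/3)].
Sum ≈ 0.970.

0.970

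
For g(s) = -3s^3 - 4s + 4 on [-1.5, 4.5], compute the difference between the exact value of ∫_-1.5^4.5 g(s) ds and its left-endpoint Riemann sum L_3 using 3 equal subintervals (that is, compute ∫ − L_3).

Exact integral: ∫_-1.5^4.5 g(s) ds = -315.75.
L_3 = -62.25.
Error = -315.75 − (-62.25) = -253.5.

-253.5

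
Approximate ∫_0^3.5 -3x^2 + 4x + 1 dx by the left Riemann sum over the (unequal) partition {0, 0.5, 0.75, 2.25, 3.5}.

Subinterval widths: 0.5, 0.25, 1.5, 1.25.
Left endpoints: 0, 0.5, 0.75, 2.25.
f(0) = 1, f(0.5) = 2.25, f(0.75) = 2.3125, f(2.25) = -5.1875.
Sum = Σ Δx_i · f(x_i).
Sum = -1.953125.

-1.953125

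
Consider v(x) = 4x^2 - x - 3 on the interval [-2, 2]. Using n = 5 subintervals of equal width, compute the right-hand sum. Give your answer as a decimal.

9.44

Δx = (2 − (-2))/5 = 0.8.
Right endpoints: -1.2, -0.4, 0.4, 1.2, 2.
v(-1.2) = 3.96, v(-0.4) = -1.96, v(0.4) = -2.76, v(1.2) = 1.56, v(2) = 11.
Sum = Δx · [v(-1.2) + v(-0.4) + v(0.4) + v(1.2) + v(2)].
Sum = 9.44.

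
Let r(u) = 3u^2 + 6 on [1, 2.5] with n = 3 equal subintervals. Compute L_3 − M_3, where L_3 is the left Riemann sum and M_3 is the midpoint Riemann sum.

L_3 = 19.875.
M_3 = 23.53125.
L_3 − M_3 = -3.65625.

-3.65625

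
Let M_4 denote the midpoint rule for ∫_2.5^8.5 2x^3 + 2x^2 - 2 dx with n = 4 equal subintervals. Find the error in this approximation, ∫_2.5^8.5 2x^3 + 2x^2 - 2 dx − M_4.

39.375

Exact integral: ∫_2.5^8.5 f(x) dx = 2977.5.
M_4 = 2938.125.
Error = 2977.5 − 2938.125 = 39.375.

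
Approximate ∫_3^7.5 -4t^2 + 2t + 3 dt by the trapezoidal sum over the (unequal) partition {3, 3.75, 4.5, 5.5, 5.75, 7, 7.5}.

Subinterval widths: 0.75, 0.75, 1, 0.25, 1.25, 0.5.
f(3) = -27, f(3.75) = -45.75, f(4.5) = -69, f(5.5) = -107, f(5.75) = -117.75, f(7) = -179, f(7.5) = -207.
On each subinterval the trapezoid contributes (Δt_i/2)·[f(t_{i-1}) + f(t_i)].
Sum = -468.375.

-468.375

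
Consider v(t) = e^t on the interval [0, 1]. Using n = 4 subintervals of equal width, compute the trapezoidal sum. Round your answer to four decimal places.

Δt = (1 − 0)/4 = 0.25.
v(0) ≈ 1.0000, v(0.25) ≈ 1.2840, v(0.5) ≈ 1.6487, v(0.75) ≈ 2.1170, v(1) ≈ 2.7183.
T_4 = (Δt/2)·[v(t_0) + 2v(t_1) + 2v(t_2) + 2v(t_3) + v(t_4)].
Sum ≈ 1.7272.

1.7272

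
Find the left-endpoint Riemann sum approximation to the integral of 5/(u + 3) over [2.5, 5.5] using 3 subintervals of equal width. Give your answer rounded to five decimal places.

2.34499

Δu = (5.5 − 2.5)/3 = 1.
Left endpoints: 2.5, 3.5, 4.5.
f(2.5) = 10/11, f(3.5) = 10/13, f(4.5) = 2/3.
Sum = Δu · [f(2.5) + f(3.5) + f(4.5)].
Sum ≈ 2.34499.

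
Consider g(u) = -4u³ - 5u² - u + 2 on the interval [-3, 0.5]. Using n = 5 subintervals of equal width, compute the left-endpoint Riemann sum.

73.85

Δu = (0.5 − (-3))/5 = 0.7.
Left endpoints: -3, -2.3, -1.6, -0.9, -0.2.
g(-3) = 68, g(-2.3) = 26.518, g(-1.6) = 7.184, g(-0.9) = 1.766, g(-0.2) = 2.032.
Sum = Δu · [g(-3) + g(-2.3) + g(-1.6) + g(-0.9) + g(-0.2)].
Sum = 73.85.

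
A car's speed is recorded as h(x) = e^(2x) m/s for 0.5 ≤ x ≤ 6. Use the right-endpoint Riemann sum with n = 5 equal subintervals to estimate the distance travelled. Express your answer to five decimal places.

Δx = (6 − 0.5)/5 = 1.1.
Right endpoints: 1.6, 2.7, 3.8, 4.9, 6.
h(1.6) ≈ 24.53253, h(2.7) ≈ 221.40642, h(3.8) ≈ 1998.19590, h(4.9) ≈ 18033.74493, h(6) ≈ 162754.79142.
Sum = Δx · [h(1.6) + h(2.7) + h(3.8) + h(4.9) + h(6)].
Sum ≈ 201335.93831.

201335.93831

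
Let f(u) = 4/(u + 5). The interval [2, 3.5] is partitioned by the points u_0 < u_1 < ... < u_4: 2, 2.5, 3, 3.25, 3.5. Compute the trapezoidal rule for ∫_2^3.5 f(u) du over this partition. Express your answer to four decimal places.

Subinterval widths: 0.5, 0.5, 0.25, 0.25.
f(2) = 4/7, f(2.5) = 8/15, f(3) = 0.5, f(3.25) = 16/33, f(3.5) = 8/17.
On each subinterval the trapezoid contributes (Δu_i/2)·[f(u_{i-1}) + f(u_i)].
Sum ≈ 0.7771.

0.7771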